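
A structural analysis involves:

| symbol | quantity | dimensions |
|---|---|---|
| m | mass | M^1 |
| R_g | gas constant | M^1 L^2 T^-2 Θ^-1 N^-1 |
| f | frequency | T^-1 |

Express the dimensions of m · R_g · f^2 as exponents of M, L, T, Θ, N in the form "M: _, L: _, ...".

Collect each base-dimension exponent across the product:
  M: (1) + (1) + 2·(0) = 2
  L: (0) + (2) + 2·(0) = 2
  T: (0) + (-2) + 2·(-1) = -4
  Θ: (0) + (-1) + 2·(0) = -1
  N: (0) + (-1) + 2·(0) = -1
So the dimensions are [M² L² T⁻⁴ Θ⁻¹ N⁻¹].

M: 2, L: 2, T: -4, Θ: -1, N: -1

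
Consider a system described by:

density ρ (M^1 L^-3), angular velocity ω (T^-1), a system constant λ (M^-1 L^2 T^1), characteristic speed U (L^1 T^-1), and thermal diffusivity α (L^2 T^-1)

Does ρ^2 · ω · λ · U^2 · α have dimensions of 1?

Sum the exponent of each base dimension across the product:
  M: 2·[ρ]_M + [ω]_M + [λ]_M + 2·[U]_M + [α]_M = 2·(1) + (0) + (-1) + 2·(0) + (0) = 1
  L: 2·[ρ]_L + [ω]_L + [λ]_L + 2·[U]_L + [α]_L = 2·(-3) + (0) + (2) + 2·(1) + (2) = 0
  T: 2·[ρ]_T + [ω]_T + [λ]_T + 2·[U]_T + [α]_T = 2·(0) + (-1) + (1) + 2·(-1) + (-1) = -3
Net dimensions [M T⁻³] ≠ [1] — not dimensionless.

no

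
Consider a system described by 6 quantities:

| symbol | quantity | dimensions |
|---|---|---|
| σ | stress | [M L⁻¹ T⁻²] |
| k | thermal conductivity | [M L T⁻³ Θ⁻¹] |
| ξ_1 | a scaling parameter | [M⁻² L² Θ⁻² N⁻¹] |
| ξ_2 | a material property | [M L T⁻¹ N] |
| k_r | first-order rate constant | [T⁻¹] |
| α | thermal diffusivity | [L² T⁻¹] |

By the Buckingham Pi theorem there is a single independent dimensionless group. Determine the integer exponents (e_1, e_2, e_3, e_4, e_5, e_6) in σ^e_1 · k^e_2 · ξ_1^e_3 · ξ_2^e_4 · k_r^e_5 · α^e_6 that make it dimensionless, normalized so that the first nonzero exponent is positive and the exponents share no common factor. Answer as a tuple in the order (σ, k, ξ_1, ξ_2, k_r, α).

(3, -2, 1, 1, -2, 1)

M: e_1·(1) + e_2·(1) + e_3·(-2) + e_4·(1) + e_5·(0) + e_6·(0) = 0
L: e_1·(-1) + e_2·(1) + e_3·(2) + e_4·(1) + e_5·(0) + e_6·(2) = 0
T: e_1·(-2) + e_2·(-3) + e_3·(0) + e_4·(-1) + e_5·(-1) + e_6·(-1) = 0
Θ: e_1·(0) + e_2·(-1) + e_3·(-2) + e_4·(0) + e_5·(0) + e_6·(0) = 0
N: e_1·(0) + e_2·(0) + e_3·(-1) + e_4·(1) + e_5·(0) + e_6·(0) = 0
Solving this homogeneous linear system for the smallest-integer solution (first nonzero entry positive) gives (3, -2, 1, 1, -2, 1).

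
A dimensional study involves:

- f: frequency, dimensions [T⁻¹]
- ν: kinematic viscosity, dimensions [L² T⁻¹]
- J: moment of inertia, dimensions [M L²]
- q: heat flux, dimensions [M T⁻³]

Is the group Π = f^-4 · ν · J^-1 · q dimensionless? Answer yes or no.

Sum the exponent of each base dimension across the product:
  M: −4·[f]_M + [ν]_M − [J]_M + [q]_M = −4·(0) + (0) − (1) + (1) = 0
  L: −4·[f]_L + [ν]_L − [J]_L + [q]_L = −4·(0) + (2) − (2) + (0) = 0
  T: −4·[f]_T + [ν]_T − [J]_T + [q]_T = −4·(-1) + (-1) − (0) + (-3) = 0
All base exponents vanish — dimensionless.

yes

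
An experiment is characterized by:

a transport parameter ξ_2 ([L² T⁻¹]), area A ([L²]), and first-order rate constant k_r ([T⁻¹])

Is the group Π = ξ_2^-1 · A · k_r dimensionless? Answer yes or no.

Sum the exponent of each base dimension across the product:
  L: −[ξ_2]_L + [A]_L + [k_r]_L = −(2) + (2) + (0) = 0
  T: −[ξ_2]_T + [A]_T + [k_r]_T = −(-1) + (0) + (-1) = 0
All base exponents vanish — dimensionless.

yes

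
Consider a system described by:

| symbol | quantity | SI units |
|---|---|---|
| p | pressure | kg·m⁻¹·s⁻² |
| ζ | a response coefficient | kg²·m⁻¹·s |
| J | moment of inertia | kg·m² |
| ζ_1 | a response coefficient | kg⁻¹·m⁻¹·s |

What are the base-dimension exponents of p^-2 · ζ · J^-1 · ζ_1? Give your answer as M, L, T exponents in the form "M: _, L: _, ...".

M: -2, L: -2, T: 6

Collect each base-dimension exponent across the product:
  M: −2·(1) + (2) − (1) + (-1) = -2
  L: −2·(-1) + (-1) − (2) + (-1) = -2
  T: −2·(-2) + (1) − (0) + (1) = 6
So the dimensions are [M⁻² L⁻² T⁶].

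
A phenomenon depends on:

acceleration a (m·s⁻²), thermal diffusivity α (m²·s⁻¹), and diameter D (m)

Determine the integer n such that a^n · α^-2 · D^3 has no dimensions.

1

Balance the L exponent: (1)·n from a, plus −2·(2) + 3·(1) = -1 from the rest, must sum to zero.
n − 1 = 0, so n = 1.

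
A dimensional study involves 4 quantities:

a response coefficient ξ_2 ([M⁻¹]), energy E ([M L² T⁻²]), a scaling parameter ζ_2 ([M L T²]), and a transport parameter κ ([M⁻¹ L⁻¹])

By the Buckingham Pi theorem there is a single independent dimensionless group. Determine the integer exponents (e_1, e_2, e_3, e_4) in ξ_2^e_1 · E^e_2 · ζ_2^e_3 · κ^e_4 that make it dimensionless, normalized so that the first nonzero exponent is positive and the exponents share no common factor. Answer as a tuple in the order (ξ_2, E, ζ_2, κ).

(1, -1, -1, -3)

M: e_1·(-1) + e_2·(1) + e_3·(1) + e_4·(-1) = 0
L: e_1·(0) + e_2·(2) + e_3·(1) + e_4·(-1) = 0
T: e_1·(0) + e_2·(-2) + e_3·(2) + e_4·(0) = 0
Solving this homogeneous linear system for the smallest-integer solution (first nonzero entry positive) gives (1, -1, -1, -3).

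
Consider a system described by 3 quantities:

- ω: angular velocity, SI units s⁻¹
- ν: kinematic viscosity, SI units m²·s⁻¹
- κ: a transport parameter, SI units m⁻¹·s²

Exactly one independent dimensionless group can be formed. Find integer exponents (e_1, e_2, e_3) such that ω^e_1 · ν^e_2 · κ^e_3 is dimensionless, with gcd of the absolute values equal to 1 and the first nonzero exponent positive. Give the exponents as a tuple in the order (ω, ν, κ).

L: e_1·(0) + e_2·(2) + e_3·(-1) = 0
T: e_1·(-1) + e_2·(-1) + e_3·(2) = 0
Solving this homogeneous linear system for the smallest-integer solution (first nonzero entry positive) gives (3, 1, 2).

(3, 1, 2)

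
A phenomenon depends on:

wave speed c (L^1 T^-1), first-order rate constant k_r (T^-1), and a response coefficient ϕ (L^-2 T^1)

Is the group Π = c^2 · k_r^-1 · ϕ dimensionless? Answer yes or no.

Sum the exponent of each base dimension across the product:
  L: 2·[c]_L − [k_r]_L + [ϕ]_L = 2·(1) − (0) + (-2) = 0
  T: 2·[c]_T − [k_r]_T + [ϕ]_T = 2·(-1) − (-1) + (1) = 0
All base exponents vanish — dimensionless.

yes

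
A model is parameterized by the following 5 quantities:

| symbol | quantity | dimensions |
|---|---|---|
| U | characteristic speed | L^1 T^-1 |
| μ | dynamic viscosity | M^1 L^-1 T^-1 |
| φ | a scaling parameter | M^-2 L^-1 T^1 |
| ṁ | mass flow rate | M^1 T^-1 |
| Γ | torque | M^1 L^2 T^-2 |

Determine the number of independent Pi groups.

There are 5 variables and 3 base dimensions (M, L, T).
The dimension matrix has rank 3.
Independent dimensionless groups: 5 − 3 = 2.

2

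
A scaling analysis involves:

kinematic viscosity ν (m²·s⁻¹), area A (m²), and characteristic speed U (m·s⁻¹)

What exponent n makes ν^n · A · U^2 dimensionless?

-2

Balance the L exponent: (2)·n from ν, plus (2) + 2·(1) = 4 from the rest, must sum to zero.
2n + 4 = 0, so n = -2.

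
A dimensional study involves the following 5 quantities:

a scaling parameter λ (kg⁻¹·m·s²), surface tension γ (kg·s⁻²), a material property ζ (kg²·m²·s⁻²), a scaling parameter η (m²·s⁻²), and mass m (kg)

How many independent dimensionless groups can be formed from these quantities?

2

There are 5 variables and 3 base dimensions (M, L, T).
The dimension matrix has rank 3.
Independent dimensionless groups: 5 − 3 = 2.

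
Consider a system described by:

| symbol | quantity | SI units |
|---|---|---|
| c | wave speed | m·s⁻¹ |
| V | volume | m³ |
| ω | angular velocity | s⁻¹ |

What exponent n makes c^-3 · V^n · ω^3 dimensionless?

Balance the L exponent: (3)·n from V, plus −3·(1) + 3·(0) = -3 from the rest, must sum to zero.
3n − 3 = 0, so n = 1.

1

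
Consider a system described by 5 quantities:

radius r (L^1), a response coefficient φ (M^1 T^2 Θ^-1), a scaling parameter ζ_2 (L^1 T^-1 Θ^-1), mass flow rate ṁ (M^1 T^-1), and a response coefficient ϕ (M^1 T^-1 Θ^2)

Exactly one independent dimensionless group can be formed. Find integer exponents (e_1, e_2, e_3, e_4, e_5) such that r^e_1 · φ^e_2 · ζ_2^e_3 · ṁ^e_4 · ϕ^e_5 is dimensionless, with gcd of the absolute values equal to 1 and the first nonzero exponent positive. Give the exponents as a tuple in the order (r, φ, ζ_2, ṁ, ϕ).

M: e_1·(0) + e_2·(1) + e_3·(0) + e_4·(1) + e_5·(1) = 0
L: e_1·(1) + e_2·(0) + e_3·(1) + e_4·(0) + e_5·(0) = 0
T: e_1·(0) + e_2·(2) + e_3·(-1) + e_4·(-1) + e_5·(-1) = 0
Θ: e_1·(0) + e_2·(-1) + e_3·(-1) + e_4·(0) + e_5·(2) = 0
Solving this homogeneous linear system for the smallest-integer solution (first nonzero entry positive) gives (3, -1, -3, 3, -2).

(3, -1, -3, 3, -2)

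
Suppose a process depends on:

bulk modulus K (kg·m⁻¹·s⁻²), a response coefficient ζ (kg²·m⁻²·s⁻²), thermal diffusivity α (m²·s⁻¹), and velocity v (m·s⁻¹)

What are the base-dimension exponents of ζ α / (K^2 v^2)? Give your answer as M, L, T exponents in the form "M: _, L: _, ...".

Collect each base-dimension exponent across the product:
  M: −2·(1) + (2) + (0) − 2·(0) = 0
  L: −2·(-1) + (-2) + (2) − 2·(1) = 0
  T: −2·(-2) + (-2) + (-1) − 2·(-1) = 3
So the dimensions are [T³].

M: 0, L: 0, T: 3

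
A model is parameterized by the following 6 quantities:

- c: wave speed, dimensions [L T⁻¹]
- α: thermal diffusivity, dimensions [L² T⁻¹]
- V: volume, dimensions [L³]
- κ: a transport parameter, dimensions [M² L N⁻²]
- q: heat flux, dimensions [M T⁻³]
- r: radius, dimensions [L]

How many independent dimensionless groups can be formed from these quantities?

2

There are 6 variables and 4 base dimensions (M, L, T, N).
The dimension matrix has rank 4.
Independent dimensionless groups: 6 − 4 = 2.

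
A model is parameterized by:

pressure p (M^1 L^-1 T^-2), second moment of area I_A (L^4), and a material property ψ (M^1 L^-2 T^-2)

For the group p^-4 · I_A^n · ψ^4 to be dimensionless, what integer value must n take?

Balance the L exponent: (4)·n from I_A, plus −4·(-1) + 4·(-2) = -4 from the rest, must sum to zero.
4n − 4 = 0, so n = 1.

1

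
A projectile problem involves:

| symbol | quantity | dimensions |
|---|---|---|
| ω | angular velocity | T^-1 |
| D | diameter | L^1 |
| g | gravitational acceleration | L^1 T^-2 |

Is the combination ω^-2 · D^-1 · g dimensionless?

yes

Sum the exponent of each base dimension across the product:
  M: −2·[ω]_M − [D]_M + [g]_M = −2·(0) − (0) + (0) = 0
  L: −2·[ω]_L − [D]_L + [g]_L = −2·(0) − (1) + (1) = 0
  T: −2·[ω]_T − [D]_T + [g]_T = −2·(-1) − (0) + (-2) = 0
All base exponents vanish — dimensionless.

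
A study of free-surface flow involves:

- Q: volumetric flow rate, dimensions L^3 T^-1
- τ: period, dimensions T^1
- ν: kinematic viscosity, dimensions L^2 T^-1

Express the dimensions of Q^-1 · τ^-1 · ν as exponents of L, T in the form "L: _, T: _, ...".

L: -1, T: -1

Collect each base-dimension exponent across the product:
  L: −(3) − (0) + (2) = -1
  T: −(-1) − (1) + (-1) = -1
So the dimensions are [L⁻¹ T⁻¹].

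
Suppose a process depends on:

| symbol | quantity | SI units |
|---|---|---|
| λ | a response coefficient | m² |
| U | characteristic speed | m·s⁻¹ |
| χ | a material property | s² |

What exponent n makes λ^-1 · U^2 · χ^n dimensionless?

1

Balance the T exponent: (2)·n from χ, plus −(0) + 2·(-1) = -2 from the rest, must sum to zero.
2n − 2 = 0, so n = 1.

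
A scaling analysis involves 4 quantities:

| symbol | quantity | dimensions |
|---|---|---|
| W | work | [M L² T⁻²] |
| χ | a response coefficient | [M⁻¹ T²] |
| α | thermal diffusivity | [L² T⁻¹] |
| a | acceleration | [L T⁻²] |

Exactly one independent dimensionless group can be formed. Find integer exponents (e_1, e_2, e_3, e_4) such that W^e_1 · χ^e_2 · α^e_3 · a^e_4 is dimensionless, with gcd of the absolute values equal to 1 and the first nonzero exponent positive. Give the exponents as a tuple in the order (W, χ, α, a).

(3, 3, -4, 2)

M: e_1·(1) + e_2·(-1) + e_3·(0) + e_4·(0) = 0
L: e_1·(2) + e_2·(0) + e_3·(2) + e_4·(1) = 0
T: e_1·(-2) + e_2·(2) + e_3·(-1) + e_4·(-2) = 0
Solving this homogeneous linear system for the smallest-integer solution (first nonzero entry positive) gives (3, 3, -4, 2).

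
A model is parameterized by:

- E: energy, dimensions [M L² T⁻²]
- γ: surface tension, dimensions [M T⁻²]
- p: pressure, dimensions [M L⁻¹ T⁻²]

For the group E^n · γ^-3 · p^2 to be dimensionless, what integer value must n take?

1

Balance the M exponent: (1)·n from E, plus −3·(1) + 2·(1) = -1 from the rest, must sum to zero.
n − 1 = 0, so n = 1.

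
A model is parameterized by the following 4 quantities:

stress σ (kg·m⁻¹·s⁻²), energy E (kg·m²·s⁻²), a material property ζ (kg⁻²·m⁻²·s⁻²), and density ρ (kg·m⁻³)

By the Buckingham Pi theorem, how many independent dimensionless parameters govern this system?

1

There are 4 variables and 3 base dimensions (M, L, T).
The dimension matrix has rank 3.
Independent dimensionless groups: 4 − 3 = 1.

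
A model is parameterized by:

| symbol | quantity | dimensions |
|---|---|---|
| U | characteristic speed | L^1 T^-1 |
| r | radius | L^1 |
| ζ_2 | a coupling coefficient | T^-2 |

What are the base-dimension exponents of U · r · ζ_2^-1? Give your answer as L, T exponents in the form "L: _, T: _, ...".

Collect each base-dimension exponent across the product:
  L: (1) + (1) − (0) = 2
  T: (-1) + (0) − (-2) = 1
So the dimensions are [L² T].

L: 2, T: 1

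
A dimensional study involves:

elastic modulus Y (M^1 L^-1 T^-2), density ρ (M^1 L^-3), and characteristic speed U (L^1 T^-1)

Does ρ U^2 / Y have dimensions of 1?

yes

Sum the exponent of each base dimension across the product:
  M: −[Y]_M + [ρ]_M + 2·[U]_M = −(1) + (1) + 2·(0) = 0
  L: −[Y]_L + [ρ]_L + 2·[U]_L = −(-1) + (-3) + 2·(1) = 0
  T: −[Y]_T + [ρ]_T + 2·[U]_T = −(-2) + (0) + 2·(-1) = 0
  I: −[Y]_I + [ρ]_I + 2·[U]_I = −(0) + (0) + 2·(0) = 0
All base exponents vanish — dimensionless.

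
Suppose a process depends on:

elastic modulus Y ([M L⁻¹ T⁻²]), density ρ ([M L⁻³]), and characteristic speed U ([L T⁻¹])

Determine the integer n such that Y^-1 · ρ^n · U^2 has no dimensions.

Balance the M exponent: (1)·n from ρ, plus −(1) + 2·(0) = -1 from the rest, must sum to zero.
n − 1 = 0, so n = 1.

1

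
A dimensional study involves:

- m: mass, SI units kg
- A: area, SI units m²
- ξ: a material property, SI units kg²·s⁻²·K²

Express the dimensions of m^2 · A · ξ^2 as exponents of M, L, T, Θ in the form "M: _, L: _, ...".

M: 6, L: 2, T: -4, Θ: 4

Collect each base-dimension exponent across the product:
  M: 2·(1) + (0) + 2·(2) = 6
  L: 2·(0) + (2) + 2·(0) = 2
  T: 2·(0) + (0) + 2·(-2) = -4
  Θ: 2·(0) + (0) + 2·(2) = 4
So the dimensions are [M⁶ L² T⁻⁴ Θ⁴].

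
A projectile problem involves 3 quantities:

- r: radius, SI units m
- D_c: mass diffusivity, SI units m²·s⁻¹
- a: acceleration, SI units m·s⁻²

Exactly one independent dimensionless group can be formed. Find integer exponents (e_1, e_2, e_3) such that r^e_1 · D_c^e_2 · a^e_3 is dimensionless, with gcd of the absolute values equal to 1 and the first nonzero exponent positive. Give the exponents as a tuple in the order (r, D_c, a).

(3, -2, 1)

L: e_1·(1) + e_2·(2) + e_3·(1) = 0
T: e_1·(0) + e_2·(-1) + e_3·(-2) = 0
Solving this homogeneous linear system for the smallest-integer solution (first nonzero entry positive) gives (3, -2, 1).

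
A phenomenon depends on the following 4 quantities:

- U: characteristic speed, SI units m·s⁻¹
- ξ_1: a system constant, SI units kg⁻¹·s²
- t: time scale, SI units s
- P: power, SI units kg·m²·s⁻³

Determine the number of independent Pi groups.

There are 4 variables and 3 base dimensions (M, L, T).
The dimension matrix has rank 3.
Independent dimensionless groups: 4 − 3 = 1.

1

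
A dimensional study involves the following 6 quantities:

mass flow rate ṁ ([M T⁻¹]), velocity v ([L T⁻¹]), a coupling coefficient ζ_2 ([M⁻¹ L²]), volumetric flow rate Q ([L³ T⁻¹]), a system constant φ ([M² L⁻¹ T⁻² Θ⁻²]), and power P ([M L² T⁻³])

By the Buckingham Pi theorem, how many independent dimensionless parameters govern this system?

There are 6 variables and 4 base dimensions (M, L, T, Θ).
The dimension matrix has rank 4.
Independent dimensionless groups: 6 − 4 = 2.

2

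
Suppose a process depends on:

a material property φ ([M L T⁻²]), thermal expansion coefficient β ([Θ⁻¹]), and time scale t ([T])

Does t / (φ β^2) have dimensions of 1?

Sum the exponent of each base dimension across the product:
  M: −[φ]_M − 2·[β]_M + [t]_M = −(1) − 2·(0) + (0) = -1
  L: −[φ]_L − 2·[β]_L + [t]_L = −(1) − 2·(0) + (0) = -1
  T: −[φ]_T − 2·[β]_T + [t]_T = −(-2) − 2·(0) + (1) = 3
  Θ: −[φ]_Θ − 2·[β]_Θ + [t]_Θ = −(0) − 2·(-1) + (0) = 2
Net dimensions [M⁻¹ L⁻¹ T³ Θ²] ≠ [1] — not dimensionless.

no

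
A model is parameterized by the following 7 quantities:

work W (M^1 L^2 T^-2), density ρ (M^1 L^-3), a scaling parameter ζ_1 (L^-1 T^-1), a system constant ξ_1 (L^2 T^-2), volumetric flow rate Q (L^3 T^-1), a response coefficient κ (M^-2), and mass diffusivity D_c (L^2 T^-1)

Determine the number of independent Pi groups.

There are 7 variables and 3 base dimensions (M, L, T).
The dimension matrix has rank 3.
Independent dimensionless groups: 7 − 3 = 4.

4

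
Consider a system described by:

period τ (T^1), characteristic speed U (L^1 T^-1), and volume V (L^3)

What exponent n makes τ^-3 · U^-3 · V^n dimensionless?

1

Balance the L exponent: (3)·n from V, plus −3·(0) − 3·(1) = -3 from the rest, must sum to zero.
3n − 3 = 0, so n = 1.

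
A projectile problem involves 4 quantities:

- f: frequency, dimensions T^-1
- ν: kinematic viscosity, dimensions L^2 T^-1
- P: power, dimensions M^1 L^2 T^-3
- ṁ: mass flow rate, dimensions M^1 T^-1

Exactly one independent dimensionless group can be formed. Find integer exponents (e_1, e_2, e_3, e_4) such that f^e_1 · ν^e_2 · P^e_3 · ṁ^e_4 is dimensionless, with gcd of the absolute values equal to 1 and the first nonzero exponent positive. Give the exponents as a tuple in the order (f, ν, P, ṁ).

(1, 1, -1, 1)

M: e_1·(0) + e_2·(0) + e_3·(1) + e_4·(1) = 0
L: e_1·(0) + e_2·(2) + e_3·(2) + e_4·(0) = 0
T: e_1·(-1) + e_2·(-1) + e_3·(-3) + e_4·(-1) = 0
Solving this homogeneous linear system for the smallest-integer solution (first nonzero entry positive) gives (1, 1, -1, 1).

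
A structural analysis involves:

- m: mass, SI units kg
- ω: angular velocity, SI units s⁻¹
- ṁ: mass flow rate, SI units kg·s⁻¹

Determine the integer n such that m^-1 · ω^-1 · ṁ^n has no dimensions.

1

Balance the M exponent: (1)·n from ṁ, plus −(1) − (0) = -1 from the rest, must sum to zero.
n − 1 = 0, so n = 1.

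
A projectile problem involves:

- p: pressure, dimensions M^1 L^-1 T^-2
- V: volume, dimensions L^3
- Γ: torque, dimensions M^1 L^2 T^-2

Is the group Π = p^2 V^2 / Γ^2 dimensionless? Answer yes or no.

yes

Sum the exponent of each base dimension across the product:
  M: 2·[p]_M + 2·[V]_M − 2·[Γ]_M = 2·(1) + 2·(0) − 2·(1) = 0
  L: 2·[p]_L + 2·[V]_L − 2·[Γ]_L = 2·(-1) + 2·(3) − 2·(2) = 0
  T: 2·[p]_T + 2·[V]_T − 2·[Γ]_T = 2·(-2) + 2·(0) − 2·(-2) = 0
  Θ: 2·[p]_Θ + 2·[V]_Θ − 2·[Γ]_Θ = 2·(0) + 2·(0) − 2·(0) = 0
All base exponents vanish — dimensionless.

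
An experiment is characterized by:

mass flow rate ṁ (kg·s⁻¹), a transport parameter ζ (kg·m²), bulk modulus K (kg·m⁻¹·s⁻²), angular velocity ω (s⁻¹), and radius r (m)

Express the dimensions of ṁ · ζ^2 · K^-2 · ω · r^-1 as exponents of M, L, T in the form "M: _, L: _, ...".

Collect each base-dimension exponent across the product:
  M: (1) + 2·(1) − 2·(1) + (0) − (0) = 1
  L: (0) + 2·(2) − 2·(-1) + (0) − (1) = 5
  T: (-1) + 2·(0) − 2·(-2) + (-1) − (0) = 2
So the dimensions are [M L⁵ T²].

M: 1, L: 5, T: 2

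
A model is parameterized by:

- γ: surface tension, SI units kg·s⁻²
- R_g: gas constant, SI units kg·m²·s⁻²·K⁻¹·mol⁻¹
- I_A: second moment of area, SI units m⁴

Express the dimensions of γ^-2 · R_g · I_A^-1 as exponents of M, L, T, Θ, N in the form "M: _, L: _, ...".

Collect each base-dimension exponent across the product:
  M: −2·(1) + (1) − (0) = -1
  L: −2·(0) + (2) − (4) = -2
  T: −2·(-2) + (-2) − (0) = 2
  Θ: −2·(0) + (-1) − (0) = -1
  N: −2·(0) + (-1) − (0) = -1
So the dimensions are [M⁻¹ L⁻² T² Θ⁻¹ N⁻¹].

M: -1, L: -2, T: 2, Θ: -1, N: -1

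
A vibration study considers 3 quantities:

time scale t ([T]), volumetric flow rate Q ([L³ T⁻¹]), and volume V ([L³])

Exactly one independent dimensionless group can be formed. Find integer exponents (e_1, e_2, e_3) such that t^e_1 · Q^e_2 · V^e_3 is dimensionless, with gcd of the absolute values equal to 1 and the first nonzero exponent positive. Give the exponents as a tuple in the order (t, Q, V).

(1, 1, -1)

L: e_1·(0) + e_2·(3) + e_3·(3) = 0
T: e_1·(1) + e_2·(-1) + e_3·(0) = 0
Solving this homogeneous linear system for the smallest-integer solution (first nonzero entry positive) gives (1, 1, -1).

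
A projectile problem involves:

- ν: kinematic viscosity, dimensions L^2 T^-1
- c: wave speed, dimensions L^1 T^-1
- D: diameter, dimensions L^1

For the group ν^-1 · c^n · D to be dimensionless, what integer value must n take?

Balance the L exponent: (1)·n from c, plus −(2) + (1) = -1 from the rest, must sum to zero.
n − 1 = 0, so n = 1.

1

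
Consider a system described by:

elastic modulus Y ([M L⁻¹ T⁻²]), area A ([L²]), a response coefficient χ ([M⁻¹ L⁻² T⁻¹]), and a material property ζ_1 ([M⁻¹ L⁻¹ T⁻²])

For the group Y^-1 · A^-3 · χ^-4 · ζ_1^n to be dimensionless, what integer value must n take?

3

Balance the M exponent: (-1)·n from ζ_1, plus −(1) − 3·(0) − 4·(-1) = 3 from the rest, must sum to zero.
−n + 3 = 0, so n = 3.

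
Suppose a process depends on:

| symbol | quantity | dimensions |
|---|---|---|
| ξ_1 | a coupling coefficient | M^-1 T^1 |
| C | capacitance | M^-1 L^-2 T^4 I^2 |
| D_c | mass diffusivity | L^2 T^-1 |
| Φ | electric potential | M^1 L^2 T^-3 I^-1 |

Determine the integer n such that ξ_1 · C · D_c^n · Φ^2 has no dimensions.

Balance the L exponent: (2)·n from D_c, plus (0) + (-2) + 2·(2) = 2 from the rest, must sum to zero.
2n + 2 = 0, so n = -1.

-1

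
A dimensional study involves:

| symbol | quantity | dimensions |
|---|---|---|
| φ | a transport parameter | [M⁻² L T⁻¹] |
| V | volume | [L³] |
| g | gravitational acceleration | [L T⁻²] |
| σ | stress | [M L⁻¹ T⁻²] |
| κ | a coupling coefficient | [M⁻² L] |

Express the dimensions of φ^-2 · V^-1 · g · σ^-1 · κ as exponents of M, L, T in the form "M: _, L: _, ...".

Collect each base-dimension exponent across the product:
  M: −2·(-2) − (0) + (0) − (1) + (-2) = 1
  L: −2·(1) − (3) + (1) − (-1) + (1) = -2
  T: −2·(-1) − (0) + (-2) − (-2) + (0) = 2
So the dimensions are [M L⁻² T²].

M: 1, L: -2, T: 2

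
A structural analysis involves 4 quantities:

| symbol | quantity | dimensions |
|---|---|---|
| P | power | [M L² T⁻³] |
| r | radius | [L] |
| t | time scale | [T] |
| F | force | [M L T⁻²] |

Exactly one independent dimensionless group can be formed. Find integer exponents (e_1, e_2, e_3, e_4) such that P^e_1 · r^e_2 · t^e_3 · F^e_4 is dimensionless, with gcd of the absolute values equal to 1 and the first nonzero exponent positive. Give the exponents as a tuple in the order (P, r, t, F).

M: e_1·(1) + e_2·(0) + e_3·(0) + e_4·(1) = 0
L: e_1·(2) + e_2·(1) + e_3·(0) + e_4·(1) = 0
T: e_1·(-3) + e_2·(0) + e_3·(1) + e_4·(-2) = 0
Solving this homogeneous linear system for the smallest-integer solution (first nonzero entry positive) gives (1, -1, 1, -1).

(1, -1, 1, -1)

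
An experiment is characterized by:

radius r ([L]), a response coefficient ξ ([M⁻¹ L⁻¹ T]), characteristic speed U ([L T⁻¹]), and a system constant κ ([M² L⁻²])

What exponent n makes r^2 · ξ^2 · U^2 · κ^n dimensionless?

1

Balance the M exponent: (2)·n from κ, plus 2·(0) + 2·(-1) + 2·(0) = -2 from the rest, must sum to zero.
2n − 2 = 0, so n = 1.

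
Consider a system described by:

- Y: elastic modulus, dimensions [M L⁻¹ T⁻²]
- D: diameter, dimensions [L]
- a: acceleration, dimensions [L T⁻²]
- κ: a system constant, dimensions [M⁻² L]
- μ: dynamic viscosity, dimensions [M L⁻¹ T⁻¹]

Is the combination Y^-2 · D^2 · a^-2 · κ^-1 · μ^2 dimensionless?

Sum the exponent of each base dimension across the product:
  M: −2·[Y]_M + 2·[D]_M − 2·[a]_M − [κ]_M + 2·[μ]_M = −2·(1) + 2·(0) − 2·(0) − (-2) + 2·(1) = 2
  L: −2·[Y]_L + 2·[D]_L − 2·[a]_L − [κ]_L + 2·[μ]_L = −2·(-1) + 2·(1) − 2·(1) − (1) + 2·(-1) = -1
  T: −2·[Y]_T + 2·[D]_T − 2·[a]_T − [κ]_T + 2·[μ]_T = −2·(-2) + 2·(0) − 2·(-2) − (0) + 2·(-1) = 6
Net dimensions [M² L⁻¹ T⁶] ≠ [1] — not dimensionless.

no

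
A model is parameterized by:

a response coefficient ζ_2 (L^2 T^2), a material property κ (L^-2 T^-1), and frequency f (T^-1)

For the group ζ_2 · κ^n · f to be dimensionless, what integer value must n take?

Balance the L exponent: (-2)·n from κ, plus (2) + (0) = 2 from the rest, must sum to zero.
-2n + 2 = 0, so n = 1.

1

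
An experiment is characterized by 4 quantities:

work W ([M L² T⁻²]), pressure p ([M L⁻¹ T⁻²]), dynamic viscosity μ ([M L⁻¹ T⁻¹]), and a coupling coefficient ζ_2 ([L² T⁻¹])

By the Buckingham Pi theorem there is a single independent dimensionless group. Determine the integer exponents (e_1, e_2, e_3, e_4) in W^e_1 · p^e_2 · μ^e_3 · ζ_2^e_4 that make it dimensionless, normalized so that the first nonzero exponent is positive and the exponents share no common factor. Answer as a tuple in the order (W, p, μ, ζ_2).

(2, 1, -3, -3)

M: e_1·(1) + e_2·(1) + e_3·(1) + e_4·(0) = 0
L: e_1·(2) + e_2·(-1) + e_3·(-1) + e_4·(2) = 0
T: e_1·(-2) + e_2·(-2) + e_3·(-1) + e_4·(-1) = 0
Solving this homogeneous linear system for the smallest-integer solution (first nonzero entry positive) gives (2, 1, -3, -3).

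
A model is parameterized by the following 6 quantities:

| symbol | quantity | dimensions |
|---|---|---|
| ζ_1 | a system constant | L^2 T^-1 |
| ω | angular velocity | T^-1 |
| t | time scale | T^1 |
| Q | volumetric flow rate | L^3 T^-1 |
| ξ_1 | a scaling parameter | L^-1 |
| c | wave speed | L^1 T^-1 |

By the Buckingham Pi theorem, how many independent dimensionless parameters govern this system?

There are 6 variables and 2 base dimensions (L, T).
The dimension matrix has rank 2.
Independent dimensionless groups: 6 − 2 = 4.

4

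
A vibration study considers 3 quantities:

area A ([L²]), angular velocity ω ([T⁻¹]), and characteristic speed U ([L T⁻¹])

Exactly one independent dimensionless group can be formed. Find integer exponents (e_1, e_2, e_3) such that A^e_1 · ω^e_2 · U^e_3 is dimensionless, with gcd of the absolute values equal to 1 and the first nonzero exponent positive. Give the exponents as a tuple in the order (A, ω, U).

L: e_1·(2) + e_2·(0) + e_3·(1) = 0
T: e_1·(0) + e_2·(-1) + e_3·(-1) = 0
Solving this homogeneous linear system for the smallest-integer solution (first nonzero entry positive) gives (1, 2, -2).

(1, 2, -2)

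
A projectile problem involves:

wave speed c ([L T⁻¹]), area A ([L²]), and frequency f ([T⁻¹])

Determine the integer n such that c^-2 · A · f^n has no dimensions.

2

Balance the T exponent: (-1)·n from f, plus −2·(-1) + (0) = 2 from the rest, must sum to zero.
−n + 2 = 0, so n = 2.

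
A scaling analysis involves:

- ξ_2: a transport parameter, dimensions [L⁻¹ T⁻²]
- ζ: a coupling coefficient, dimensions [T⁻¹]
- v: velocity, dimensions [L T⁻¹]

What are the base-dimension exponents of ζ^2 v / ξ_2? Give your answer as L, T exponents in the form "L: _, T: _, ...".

L: 2, T: -1

Collect each base-dimension exponent across the product:
  L: −(-1) + 2·(0) + (1) = 2
  T: −(-2) + 2·(-1) + (-1) = -1
So the dimensions are [L² T⁻¹].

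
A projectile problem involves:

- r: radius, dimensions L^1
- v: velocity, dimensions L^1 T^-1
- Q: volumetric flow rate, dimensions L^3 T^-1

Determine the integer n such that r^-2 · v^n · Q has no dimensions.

-1

Balance the L exponent: (1)·n from v, plus −2·(1) + (3) = 1 from the rest, must sum to zero.
n + 1 = 0, so n = -1.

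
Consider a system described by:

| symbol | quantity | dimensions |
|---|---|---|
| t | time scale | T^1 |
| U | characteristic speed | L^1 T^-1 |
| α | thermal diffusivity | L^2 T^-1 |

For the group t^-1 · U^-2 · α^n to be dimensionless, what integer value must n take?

1

Balance the L exponent: (2)·n from α, plus −(0) − 2·(1) = -2 from the rest, must sum to zero.
2n − 2 = 0, so n = 1.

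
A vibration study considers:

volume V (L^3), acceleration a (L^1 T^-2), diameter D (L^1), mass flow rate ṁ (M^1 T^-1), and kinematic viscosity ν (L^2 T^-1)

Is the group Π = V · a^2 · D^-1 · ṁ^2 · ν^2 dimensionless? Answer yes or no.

no

Sum the exponent of each base dimension across the product:
  M: [V]_M + 2·[a]_M − [D]_M + 2·[ṁ]_M + 2·[ν]_M = (0) + 2·(0) − (0) + 2·(1) + 2·(0) = 2
  L: [V]_L + 2·[a]_L − [D]_L + 2·[ṁ]_L + 2·[ν]_L = (3) + 2·(1) − (1) + 2·(0) + 2·(2) = 8
  T: [V]_T + 2·[a]_T − [D]_T + 2·[ṁ]_T + 2·[ν]_T = (0) + 2·(-2) − (0) + 2·(-1) + 2·(-1) = -8
Net dimensions [M² L⁸ T⁻⁸] ≠ [1] — not dimensionless.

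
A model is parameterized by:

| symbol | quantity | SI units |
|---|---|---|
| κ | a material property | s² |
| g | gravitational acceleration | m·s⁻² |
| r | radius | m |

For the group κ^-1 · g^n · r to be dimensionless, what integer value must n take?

-1

Balance the L exponent: (1)·n from g, plus −(0) + (1) = 1 from the rest, must sum to zero.
n + 1 = 0, so n = -1.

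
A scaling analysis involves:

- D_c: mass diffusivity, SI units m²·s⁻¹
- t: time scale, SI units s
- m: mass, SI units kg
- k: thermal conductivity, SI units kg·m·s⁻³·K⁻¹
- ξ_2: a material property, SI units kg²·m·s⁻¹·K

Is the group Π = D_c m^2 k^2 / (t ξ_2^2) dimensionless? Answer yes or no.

Sum the exponent of each base dimension across the product:
  M: [D_c]_M − [t]_M + 2·[m]_M + 2·[k]_M − 2·[ξ_2]_M = (0) − (0) + 2·(1) + 2·(1) − 2·(2) = 0
  L: [D_c]_L − [t]_L + 2·[m]_L + 2·[k]_L − 2·[ξ_2]_L = (2) − (0) + 2·(0) + 2·(1) − 2·(1) = 2
  T: [D_c]_T − [t]_T + 2·[m]_T + 2·[k]_T − 2·[ξ_2]_T = (-1) − (1) + 2·(0) + 2·(-3) − 2·(-1) = -6
  Θ: [D_c]_Θ − [t]_Θ + 2·[m]_Θ + 2·[k]_Θ − 2·[ξ_2]_Θ = (0) − (0) + 2·(0) + 2·(-1) − 2·(1) = -4
Net dimensions [L² T⁻⁶ Θ⁻⁴] ≠ [1] — not dimensionless.

no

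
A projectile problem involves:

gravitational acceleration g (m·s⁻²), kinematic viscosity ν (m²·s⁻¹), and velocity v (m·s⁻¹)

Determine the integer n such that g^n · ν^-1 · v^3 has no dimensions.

-1

Balance the L exponent: (1)·n from g, plus −(2) + 3·(1) = 1 from the rest, must sum to zero.
n + 1 = 0, so n = -1.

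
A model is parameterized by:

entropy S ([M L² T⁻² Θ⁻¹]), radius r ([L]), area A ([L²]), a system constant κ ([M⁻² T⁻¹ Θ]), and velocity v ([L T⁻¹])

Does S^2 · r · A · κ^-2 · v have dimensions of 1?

Sum the exponent of each base dimension across the product:
  M: 2·[S]_M + [r]_M + [A]_M − 2·[κ]_M + [v]_M = 2·(1) + (0) + (0) − 2·(-2) + (0) = 6
  L: 2·[S]_L + [r]_L + [A]_L − 2·[κ]_L + [v]_L = 2·(2) + (1) + (2) − 2·(0) + (1) = 8
  T: 2·[S]_T + [r]_T + [A]_T − 2·[κ]_T + [v]_T = 2·(-2) + (0) + (0) − 2·(-1) + (-1) = -3
  Θ: 2·[S]_Θ + [r]_Θ + [A]_Θ − 2·[κ]_Θ + [v]_Θ = 2·(-1) + (0) + (0) − 2·(1) + (0) = -4
Net dimensions [M⁶ L⁸ T⁻³ Θ⁻⁴] ≠ [1] — not dimensionless.

no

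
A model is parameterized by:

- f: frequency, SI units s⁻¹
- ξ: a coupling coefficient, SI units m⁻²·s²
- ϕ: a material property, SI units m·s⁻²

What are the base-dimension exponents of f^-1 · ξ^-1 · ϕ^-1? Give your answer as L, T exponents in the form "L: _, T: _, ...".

L: 1, T: 1

Collect each base-dimension exponent across the product:
  L: −(0) − (-2) − (1) = 1
  T: −(-1) − (2) − (-2) = 1
So the dimensions are [L T].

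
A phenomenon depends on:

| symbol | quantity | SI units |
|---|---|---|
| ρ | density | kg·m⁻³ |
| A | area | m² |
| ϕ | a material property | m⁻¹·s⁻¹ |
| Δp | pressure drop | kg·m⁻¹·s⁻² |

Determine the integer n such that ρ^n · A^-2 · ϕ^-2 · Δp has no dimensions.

-1

Balance the M exponent: (1)·n from ρ, plus −2·(0) − 2·(0) + (1) = 1 from the rest, must sum to zero.
n + 1 = 0, so n = -1.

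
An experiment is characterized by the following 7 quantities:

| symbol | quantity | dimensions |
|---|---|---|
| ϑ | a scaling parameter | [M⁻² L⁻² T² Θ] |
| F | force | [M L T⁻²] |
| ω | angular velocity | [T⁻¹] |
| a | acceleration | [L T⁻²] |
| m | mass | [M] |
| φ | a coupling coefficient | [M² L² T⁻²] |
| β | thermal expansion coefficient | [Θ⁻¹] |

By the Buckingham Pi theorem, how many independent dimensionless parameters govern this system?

3

There are 7 variables and 4 base dimensions (M, L, T, Θ).
The dimension matrix has rank 4.
Independent dimensionless groups: 7 − 4 = 3.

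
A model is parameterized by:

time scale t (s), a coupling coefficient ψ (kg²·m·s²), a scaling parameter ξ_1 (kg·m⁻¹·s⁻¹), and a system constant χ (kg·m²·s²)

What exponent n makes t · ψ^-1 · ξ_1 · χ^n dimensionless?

Balance the M exponent: (1)·n from χ, plus (0) − (2) + (1) = -1 from the rest, must sum to zero.
n − 1 = 0, so n = 1.

1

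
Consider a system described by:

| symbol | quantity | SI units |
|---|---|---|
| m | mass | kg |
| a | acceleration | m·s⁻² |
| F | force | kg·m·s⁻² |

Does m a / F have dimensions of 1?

yes

Sum the exponent of each base dimension across the product:
  M: [m]_M + [a]_M − [F]_M = (1) + (0) − (1) = 0
  L: [m]_L + [a]_L − [F]_L = (0) + (1) − (1) = 0
  T: [m]_T + [a]_T − [F]_T = (0) + (-2) − (-2) = 0
All base exponents vanish — dimensionless.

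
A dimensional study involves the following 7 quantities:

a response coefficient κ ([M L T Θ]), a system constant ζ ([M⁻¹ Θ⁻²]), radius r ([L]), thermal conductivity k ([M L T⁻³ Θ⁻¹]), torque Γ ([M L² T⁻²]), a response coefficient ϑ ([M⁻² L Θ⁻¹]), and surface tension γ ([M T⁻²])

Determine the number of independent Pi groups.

3

There are 7 variables and 4 base dimensions (M, L, T, Θ).
The dimension matrix has rank 4.
Independent dimensionless groups: 7 − 4 = 3.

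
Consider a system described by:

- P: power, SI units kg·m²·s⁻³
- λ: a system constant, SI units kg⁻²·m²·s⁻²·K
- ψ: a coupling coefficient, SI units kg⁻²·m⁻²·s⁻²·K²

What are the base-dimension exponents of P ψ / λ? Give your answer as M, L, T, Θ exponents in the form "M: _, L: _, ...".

M: 1, L: -2, T: -3, Θ: 1

Collect each base-dimension exponent across the product:
  M: (1) − (-2) + (-2) = 1
  L: (2) − (2) + (-2) = -2
  T: (-3) − (-2) + (-2) = -3
  Θ: (0) − (1) + (2) = 1
So the dimensions are [M L⁻² T⁻³ Θ].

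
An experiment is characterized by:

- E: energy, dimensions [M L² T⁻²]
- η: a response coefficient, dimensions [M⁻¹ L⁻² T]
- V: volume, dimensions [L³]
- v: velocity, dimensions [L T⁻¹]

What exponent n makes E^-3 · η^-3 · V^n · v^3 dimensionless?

-1

Balance the L exponent: (3)·n from V, plus −3·(2) − 3·(-2) + 3·(1) = 3 from the rest, must sum to zero.
3n + 3 = 0, so n = -1.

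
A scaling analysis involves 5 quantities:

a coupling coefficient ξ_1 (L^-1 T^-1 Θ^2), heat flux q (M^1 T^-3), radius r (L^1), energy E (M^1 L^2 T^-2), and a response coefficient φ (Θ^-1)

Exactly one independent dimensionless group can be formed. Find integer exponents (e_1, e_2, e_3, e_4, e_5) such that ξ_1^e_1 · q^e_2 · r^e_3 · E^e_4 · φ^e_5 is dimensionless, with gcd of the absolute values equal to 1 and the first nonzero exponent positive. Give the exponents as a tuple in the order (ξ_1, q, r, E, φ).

(1, -1, -1, 1, 2)

M: e_1·(0) + e_2·(1) + e_3·(0) + e_4·(1) + e_5·(0) = 0
L: e_1·(-1) + e_2·(0) + e_3·(1) + e_4·(2) + e_5·(0) = 0
T: e_1·(-1) + e_2·(-3) + e_3·(0) + e_4·(-2) + e_5·(0) = 0
Θ: e_1·(2) + e_2·(0) + e_3·(0) + e_4·(0) + e_5·(-1) = 0
Solving this homogeneous linear system for the smallest-integer solution (first nonzero entry positive) gives (1, -1, -1, 1, 2).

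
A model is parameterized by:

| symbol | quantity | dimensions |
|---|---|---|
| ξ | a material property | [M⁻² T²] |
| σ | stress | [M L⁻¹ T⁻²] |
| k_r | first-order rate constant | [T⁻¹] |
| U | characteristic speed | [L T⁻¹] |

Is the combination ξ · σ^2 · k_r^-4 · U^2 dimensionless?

Sum the exponent of each base dimension across the product:
  M: [ξ]_M + 2·[σ]_M − 4·[k_r]_M + 2·[U]_M = (-2) + 2·(1) − 4·(0) + 2·(0) = 0
  L: [ξ]_L + 2·[σ]_L − 4·[k_r]_L + 2·[U]_L = (0) + 2·(-1) − 4·(0) + 2·(1) = 0
  T: [ξ]_T + 2·[σ]_T − 4·[k_r]_T + 2·[U]_T = (2) + 2·(-2) − 4·(-1) + 2·(-1) = 0
All base exponents vanish — dimensionless.

yes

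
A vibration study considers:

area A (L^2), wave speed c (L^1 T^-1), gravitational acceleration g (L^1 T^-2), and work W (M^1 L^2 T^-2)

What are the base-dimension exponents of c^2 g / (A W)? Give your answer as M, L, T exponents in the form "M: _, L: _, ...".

M: -1, L: -1, T: -2

Collect each base-dimension exponent across the product:
  M: −(0) + 2·(0) + (0) − (1) = -1
  L: −(2) + 2·(1) + (1) − (2) = -1
  T: −(0) + 2·(-1) + (-2) − (-2) = -2
So the dimensions are [M⁻¹ L⁻¹ T⁻²].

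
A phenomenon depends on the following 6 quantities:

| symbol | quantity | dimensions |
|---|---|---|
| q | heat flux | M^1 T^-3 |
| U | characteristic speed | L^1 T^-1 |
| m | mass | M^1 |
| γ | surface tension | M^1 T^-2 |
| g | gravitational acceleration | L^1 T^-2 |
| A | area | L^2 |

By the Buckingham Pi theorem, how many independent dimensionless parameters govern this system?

There are 6 variables and 3 base dimensions (M, L, T).
The dimension matrix has rank 3.
Independent dimensionless groups: 6 − 3 = 3.

3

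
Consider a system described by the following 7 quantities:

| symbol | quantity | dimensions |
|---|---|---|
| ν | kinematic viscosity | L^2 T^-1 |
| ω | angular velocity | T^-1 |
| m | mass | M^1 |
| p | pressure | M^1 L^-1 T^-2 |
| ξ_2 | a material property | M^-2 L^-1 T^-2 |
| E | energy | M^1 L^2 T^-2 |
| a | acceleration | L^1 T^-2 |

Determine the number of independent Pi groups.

There are 7 variables and 3 base dimensions (M, L, T).
The dimension matrix has rank 3.
Independent dimensionless groups: 7 − 3 = 4.

4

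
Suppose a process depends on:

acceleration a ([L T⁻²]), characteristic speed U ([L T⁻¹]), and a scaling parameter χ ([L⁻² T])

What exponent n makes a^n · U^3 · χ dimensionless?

Balance the L exponent: (1)·n from a, plus 3·(1) + (-2) = 1 from the rest, must sum to zero.
n + 1 = 0, so n = -1.

-1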